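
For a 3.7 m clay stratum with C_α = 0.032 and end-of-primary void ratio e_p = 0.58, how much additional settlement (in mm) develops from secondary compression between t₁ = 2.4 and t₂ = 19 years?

Secondary compression: S_s = C_α·H/(1+e_p)·log₁₀(t₂/t₁)
S_s = 0.032×3.7/(1+0.58)×log₁₀(19/2.4)
    = 0.07494 × 0.8985 = 0.06733 m

S_s ≈ 67.3 mm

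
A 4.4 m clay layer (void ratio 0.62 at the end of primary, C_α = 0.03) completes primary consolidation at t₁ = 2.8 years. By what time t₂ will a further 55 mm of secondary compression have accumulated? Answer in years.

S_s = C_α·H/(1+e_p)·log₁₀(t₂/t₁) ⇒ log₁₀(t₂/t₁) = S_s·(1+e_p)/(C_α·H).
log₁₀(t₂/t₁) = 0.055 × (1+0.62) / (0.03×4.4) = 0.675
t₂ = t₁ × 10^0.675 = 2.8 × 4.732 = 13.25 years

t₂ ≈ 13.2 years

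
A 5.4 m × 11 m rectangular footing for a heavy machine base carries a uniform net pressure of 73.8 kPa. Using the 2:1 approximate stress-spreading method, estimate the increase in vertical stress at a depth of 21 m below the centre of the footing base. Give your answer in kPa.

Δσ_z ≈ 5.19 kPa

By the 2:1 method the load spreads at 1 horizontal : 2 vertical, so at depth z the loaded area has grown by z in each plan dimension:
Δσ = qBL/((B+z)(L+z)) = 73.8×5.4×11/((5.4+21)(11+21)) = 5.1891 kPa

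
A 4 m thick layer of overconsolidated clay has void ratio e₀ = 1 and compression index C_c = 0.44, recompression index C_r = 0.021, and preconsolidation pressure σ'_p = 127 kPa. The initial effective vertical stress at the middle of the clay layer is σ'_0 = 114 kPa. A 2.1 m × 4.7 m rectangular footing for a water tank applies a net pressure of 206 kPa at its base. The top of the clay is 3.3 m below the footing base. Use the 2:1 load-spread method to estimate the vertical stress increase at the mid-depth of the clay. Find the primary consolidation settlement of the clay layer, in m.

Mid-depth of clay below the footing base: z = 3.3 + 4/2 = 5.3 m.
Stress increase at mid-clay by the 2:1 spreading method:
Δσ = qBL/((B+z)(L+z)) = 206×2.1×4.7/((2.1+5.3)(4.7+5.3)) = 27.476 kPa
Final effective stress: σ'_f = 114 + 27.476 = 141.48 kPa.
σ'_f = 141.48 > σ'_p = 127 kPa, so the stress path crosses the preconsolidation pressure — recompression up to σ'_p, then virgin compression beyond:
S_c = H/(1+e₀)·[C_r·log₁₀(σ'_p/σ'_0) + C_c·log₁₀(σ'_f/σ'_p)]
    = 4/2 × [0.021×log₁₀(127/114) + 0.44×log₁₀(141.48/127)]
    = 2 × [0.00098488 + 0.020632] = 0.04323 m

S_c ≈ 0.0432 m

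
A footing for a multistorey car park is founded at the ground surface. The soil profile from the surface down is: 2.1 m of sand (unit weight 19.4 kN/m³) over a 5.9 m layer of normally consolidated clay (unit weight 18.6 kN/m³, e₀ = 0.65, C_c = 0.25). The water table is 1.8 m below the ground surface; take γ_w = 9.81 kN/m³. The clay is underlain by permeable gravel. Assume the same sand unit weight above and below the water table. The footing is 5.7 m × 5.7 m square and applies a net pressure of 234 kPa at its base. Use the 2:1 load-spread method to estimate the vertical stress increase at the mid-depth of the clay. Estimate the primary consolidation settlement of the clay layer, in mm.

Mid-depth of clay below the ground surface: z = 2.1 + 5.9/2 = 5.05 m.
Total vertical stress at mid-clay: σ_v = 19.4×2.1 + 18.6×2.95 = 95.61 kPa.
Pore pressure: u = 9.81×(5.05 − 1.8) = 31.883 kPa.
Initial effective stress: σ'_0 = σ_v − u = 95.61 − 31.883 = 63.727 kPa.
Stress increase at mid-clay by the 2:1 spreading method:
Δσ = qBL/((B+z)(L+z)) = 234×5.7×5.7/((5.7+5.05)(5.7+5.05)) = 65.788 kPa
Final effective stress: σ'_f = σ'_0 + Δσ = 63.727 + 65.788 = 129.51 kPa.
Normally consolidated clay, so the full stress increment lies on the virgin compression line:
S_c = C_c·H/(1+e₀)·log₁₀(σ'_f/σ'_0) = 0.25×5.9/(1+0.65)×log₁₀(129.51/63.727)
    = 0.89394 × 0.30798 = 0.2753 m

S_c ≈ 275 mm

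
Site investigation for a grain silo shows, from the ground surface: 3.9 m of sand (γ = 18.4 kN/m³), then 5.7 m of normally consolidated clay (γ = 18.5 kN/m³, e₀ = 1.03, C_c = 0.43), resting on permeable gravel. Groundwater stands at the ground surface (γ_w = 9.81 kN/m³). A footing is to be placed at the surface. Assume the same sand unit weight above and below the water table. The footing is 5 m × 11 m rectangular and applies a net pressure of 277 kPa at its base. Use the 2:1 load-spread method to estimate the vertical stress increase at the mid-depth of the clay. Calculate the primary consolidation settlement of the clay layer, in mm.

S_c ≈ 426 mm

Mid-depth of clay below the ground surface: z = 3.9 + 5.7/2 = 6.75 m.
Total vertical stress at mid-clay: σ_v = 18.4×3.9 + 18.5×2.85 = 124.48 kPa.
Pore pressure: u = 9.81×(6.75 − 0) = 66.218 kPa.
Initial effective stress: σ'_0 = σ_v − u = 124.48 − 66.218 = 58.262 kPa.
Stress increase at mid-clay by the 2:1 spreading method:
Δσ = qBL/((B+z)(L+z)) = 277×5×11/((5+6.75)(11+6.75)) = 73.048 kPa
Final effective stress: σ'_f = σ'_0 + Δσ = 58.262 + 73.048 = 131.31 kPa.
Normally consolidated clay, so the full stress increment lies on the virgin compression line:
S_c = C_c·H/(1+e₀)·log₁₀(σ'_f/σ'_0) = 0.43×5.7/(1+1.03)×log₁₀(131.31/58.262)
    = 1.2074 × 0.35291 = 0.4261 m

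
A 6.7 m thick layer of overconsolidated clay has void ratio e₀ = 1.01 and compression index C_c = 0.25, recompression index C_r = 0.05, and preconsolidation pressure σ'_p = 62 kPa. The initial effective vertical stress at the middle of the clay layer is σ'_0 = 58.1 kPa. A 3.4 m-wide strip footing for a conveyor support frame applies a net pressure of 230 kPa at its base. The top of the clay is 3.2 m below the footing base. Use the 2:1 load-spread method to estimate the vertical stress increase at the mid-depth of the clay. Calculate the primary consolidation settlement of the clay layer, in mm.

Mid-depth of clay below the footing base: z = 3.2 + 6.7/2 = 6.55 m.
Stress increase at mid-clay by the 2:1 spreading method:
Δσ = qB/(B+z) = 230×3.4/(3.4+6.55) = 78.593 kPa
Final effective stress: σ'_f = 58.1 + 78.593 = 136.69 kPa.
σ'_f = 136.69 > σ'_p = 62 kPa, so the stress path crosses the preconsolidation pressure — recompression up to σ'_p, then virgin compression beyond:
S_c = H/(1+e₀)·[C_r·log₁₀(σ'_p/σ'_0) + C_c·log₁₀(σ'_f/σ'_p)]
    = 6.7/2.01 × [0.05×log₁₀(62/58.1) + 0.25×log₁₀(136.69/62)]
    = 3.3333 × [0.0014108 + 0.085836] = 0.2908 m

S_c ≈ 291 mm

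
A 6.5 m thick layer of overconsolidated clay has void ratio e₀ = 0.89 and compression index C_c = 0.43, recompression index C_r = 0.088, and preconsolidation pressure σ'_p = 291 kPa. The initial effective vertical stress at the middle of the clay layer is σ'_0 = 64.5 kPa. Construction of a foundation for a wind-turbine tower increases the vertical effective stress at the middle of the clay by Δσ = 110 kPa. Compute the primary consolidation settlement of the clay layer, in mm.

S_c ≈ 131 mm

Final effective stress: σ'_f = 64.5 + 110 = 174.5 kPa.
σ'_f = 174.5 ≤ σ'_p = 291 kPa, so the clay remains overconsolidated and only the recompression index applies:
S_c = C_r·H/(1+e₀)·log₁₀(σ'_f/σ'_0) = 0.088×6.5/1.89×log₁₀(174.5/64.5)
    = 0.30265 × 0.43224 = 0.1308 m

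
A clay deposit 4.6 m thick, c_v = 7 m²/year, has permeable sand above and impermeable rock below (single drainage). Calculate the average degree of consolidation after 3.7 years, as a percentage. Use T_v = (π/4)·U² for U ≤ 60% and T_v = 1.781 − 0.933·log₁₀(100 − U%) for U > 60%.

Drainage path length: H_d = H = 4.6 m (single drainage).
T_v = c_v·t/H_d² = 7×3.7/4.6² = 1.224.
T_v = 1.224 corresponds to the U > 60% branch:
U = 1 − 10^((1.781 − T_v)/0.933)/100 = 0.9605

U ≈ 96 %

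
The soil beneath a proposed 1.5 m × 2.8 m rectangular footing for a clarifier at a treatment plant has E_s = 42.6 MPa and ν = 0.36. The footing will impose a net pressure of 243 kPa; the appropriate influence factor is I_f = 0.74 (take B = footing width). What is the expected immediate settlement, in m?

Immediate (elastic) settlement: S_e = q·B·(1−ν²)/E_s · I_f.
E_s = 42.6 MPa = 42600 kPa.
S_e = 243 × 1.5 × (1 − 0.36²) / 42600 × 0.74
    = 243 × 1.5 × 0.8704 / 42600 × 0.74
    = 0.005511 m

S_e ≈ 0.00551 m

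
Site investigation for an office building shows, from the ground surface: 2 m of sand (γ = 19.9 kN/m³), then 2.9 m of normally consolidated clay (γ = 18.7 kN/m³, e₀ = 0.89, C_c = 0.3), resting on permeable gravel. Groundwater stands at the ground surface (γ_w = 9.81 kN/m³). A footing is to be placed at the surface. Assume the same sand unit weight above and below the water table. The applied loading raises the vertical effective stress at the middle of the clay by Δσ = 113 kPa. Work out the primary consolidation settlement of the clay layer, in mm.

Mid-depth of clay below the ground surface: z = 2 + 2.9/2 = 3.45 m.
Total vertical stress at mid-clay: σ_v = 19.9×2 + 18.7×1.45 = 66.915 kPa.
Pore pressure: u = 9.81×(3.45 − 0) = 33.845 kPa.
Initial effective stress: σ'_0 = σ_v − u = 66.915 − 33.845 = 33.07 kPa.
Final effective stress: σ'_f = σ'_0 + Δσ = 33.07 + 113 = 146.07 kPa.
Normally consolidated clay, so the full stress increment lies on the virgin compression line:
S_c = C_c·H/(1+e₀)·log₁₀(σ'_f/σ'_0) = 0.3×2.9/(1+0.89)×log₁₀(146.07/33.07)
    = 0.46032 × 0.64513 = 0.297 m

S_c ≈ 297 mm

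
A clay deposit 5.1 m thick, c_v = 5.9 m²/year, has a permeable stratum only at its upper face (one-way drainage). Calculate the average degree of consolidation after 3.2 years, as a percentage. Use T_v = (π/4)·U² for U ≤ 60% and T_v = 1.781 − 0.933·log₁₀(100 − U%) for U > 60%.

U ≈ 86.5 %

Drainage path length: H_d = H = 5.1 m (single drainage).
T_v = c_v·t/H_d² = 5.9×3.2/5.1² = 0.72587.
T_v = 0.72587 corresponds to the U > 60% branch:
U = 1 − 10^((1.781 − T_v)/0.933)/100 = 0.8648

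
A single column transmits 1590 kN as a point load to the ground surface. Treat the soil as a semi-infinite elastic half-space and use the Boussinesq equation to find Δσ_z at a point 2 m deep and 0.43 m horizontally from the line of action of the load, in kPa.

Δσ_z ≈ 170 kPa

Boussinesq vertical stress below a point load on an elastic half-space:
Δσ_z = 3P/(2πz²) · [1 + (r/z)²]^(−5/2)
r/z = 0.43/2 = 0.215; [1+(r/z)²]^(−5/2) = 0.89318.
Δσ_z = 3×1590/(2π×2²) × 0.89318 = 189.79 × 0.89318 = 169.5 kPa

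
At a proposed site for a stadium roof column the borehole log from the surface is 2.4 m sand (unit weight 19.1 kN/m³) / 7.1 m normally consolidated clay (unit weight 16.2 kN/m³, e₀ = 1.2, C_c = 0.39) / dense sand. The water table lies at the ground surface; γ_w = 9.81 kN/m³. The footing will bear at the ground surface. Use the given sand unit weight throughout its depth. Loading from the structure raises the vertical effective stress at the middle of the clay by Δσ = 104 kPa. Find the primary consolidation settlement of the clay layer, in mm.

S_c ≈ 655 mm

Mid-depth of clay below the ground surface: z = 2.4 + 7.1/2 = 5.95 m.
Total vertical stress at mid-clay: σ_v = 19.1×2.4 + 16.2×3.55 = 103.35 kPa.
Pore pressure: u = 9.81×(5.95 − 0) = 58.37 kPa.
Initial effective stress: σ'_0 = σ_v − u = 103.35 − 58.37 = 44.98 kPa.
Final effective stress: σ'_f = σ'_0 + Δσ = 44.98 + 104 = 148.98 kPa.
Normally consolidated clay, so the full stress increment lies on the virgin compression line:
S_c = C_c·H/(1+e₀)·log₁₀(σ'_f/σ'_0) = 0.39×7.1/(1+1.2)×log₁₀(148.98/44.98)
    = 1.2586 × 0.52011 = 0.6546 m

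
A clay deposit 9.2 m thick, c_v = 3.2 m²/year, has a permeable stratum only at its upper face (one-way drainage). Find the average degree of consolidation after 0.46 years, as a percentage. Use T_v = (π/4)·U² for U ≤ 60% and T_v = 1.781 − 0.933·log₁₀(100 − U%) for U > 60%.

Drainage path length: H_d = H = 9.2 m (single drainage).
T_v = c_v·t/H_d² = 3.2×0.46/9.2² = 0.017391.
T_v = 0.017391 corresponds to the U ≤ 60% branch:
U = √(4T_v/π) = 0.1488

U ≈ 14.9 %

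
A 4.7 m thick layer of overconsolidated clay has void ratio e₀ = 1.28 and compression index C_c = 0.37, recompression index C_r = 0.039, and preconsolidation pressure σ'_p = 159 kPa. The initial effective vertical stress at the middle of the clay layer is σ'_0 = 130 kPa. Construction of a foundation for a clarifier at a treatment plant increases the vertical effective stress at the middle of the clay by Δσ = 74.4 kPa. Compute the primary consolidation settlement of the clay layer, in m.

Final effective stress: σ'_f = 130 + 74.4 = 204.4 kPa.
σ'_f = 204.4 > σ'_p = 159 kPa, so the stress path crosses the preconsolidation pressure — recompression up to σ'_p, then virgin compression beyond:
S_c = H/(1+e₀)·[C_r·log₁₀(σ'_p/σ'_0) + C_c·log₁₀(σ'_f/σ'_p)]
    = 4.7/2.28 × [0.039×log₁₀(159/130) + 0.37×log₁₀(204.4/159)]
    = 2.0614 × [0.0034107 + 0.040361] = 0.09023 m

S_c ≈ 0.0902 m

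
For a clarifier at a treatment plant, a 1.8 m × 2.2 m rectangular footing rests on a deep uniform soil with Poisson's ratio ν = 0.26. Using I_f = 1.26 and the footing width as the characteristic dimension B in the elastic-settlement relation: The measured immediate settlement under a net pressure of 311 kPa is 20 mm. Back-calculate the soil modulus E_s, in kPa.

E_s ≈ 32900 kPa

S_e = q·B·(1−ν²)/E_s · I_f  ⇒  E_s = q·B·(1−ν²)·I_f / S_e.
E_s = 311 × 1.8 × 0.9324 × 1.26 / 0.02 = 32880 kPa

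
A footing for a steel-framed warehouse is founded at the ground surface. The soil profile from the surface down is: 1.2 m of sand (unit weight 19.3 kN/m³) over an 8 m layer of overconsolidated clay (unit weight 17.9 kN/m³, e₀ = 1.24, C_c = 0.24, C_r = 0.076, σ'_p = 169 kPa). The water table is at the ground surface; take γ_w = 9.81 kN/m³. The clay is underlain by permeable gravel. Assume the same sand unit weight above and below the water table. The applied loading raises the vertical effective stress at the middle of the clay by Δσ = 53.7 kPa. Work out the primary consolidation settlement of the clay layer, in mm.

S_c ≈ 94.4 mm

Mid-depth of clay below the ground surface: z = 1.2 + 8/2 = 5.2 m.
Total vertical stress at mid-clay: σ_v = 19.3×1.2 + 17.9×4 = 94.76 kPa.
Pore pressure: u = 9.81×(5.2 − 0) = 51.012 kPa.
Initial effective stress: σ'_0 = σ_v − u = 94.76 − 51.012 = 43.748 kPa.
Final effective stress: σ'_f = 43.748 + 53.7 = 97.448 kPa.
σ'_f = 97.448 ≤ σ'_p = 169 kPa, so the clay remains overconsolidated and only the recompression index applies:
S_c = C_r·H/(1+e₀)·log₁₀(σ'_f/σ'_0) = 0.076×8/2.24×log₁₀(97.448/43.748)
    = 0.27143 × 0.34781 = 0.0944 m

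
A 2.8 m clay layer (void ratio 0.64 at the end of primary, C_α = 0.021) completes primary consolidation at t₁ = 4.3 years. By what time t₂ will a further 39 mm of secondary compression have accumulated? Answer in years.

t₂ ≈ 52.6 years

S_s = C_α·H/(1+e_p)·log₁₀(t₂/t₁) ⇒ log₁₀(t₂/t₁) = S_s·(1+e_p)/(C_α·H).
log₁₀(t₂/t₁) = 0.039 × (1+0.64) / (0.021×2.8) = 1.088
t₂ = t₁ × 10^1.088 = 4.3 × 12.24 = 52.63 years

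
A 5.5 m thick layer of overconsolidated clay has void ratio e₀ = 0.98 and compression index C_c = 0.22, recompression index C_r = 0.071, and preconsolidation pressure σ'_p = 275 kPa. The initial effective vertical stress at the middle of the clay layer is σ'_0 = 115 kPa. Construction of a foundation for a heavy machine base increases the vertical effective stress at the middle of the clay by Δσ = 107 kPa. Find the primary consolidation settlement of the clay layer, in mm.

Final effective stress: σ'_f = 115 + 107 = 222 kPa.
σ'_f = 222 ≤ σ'_p = 275 kPa, so the clay remains overconsolidated and only the recompression index applies:
S_c = C_r·H/(1+e₀)·log₁₀(σ'_f/σ'_0) = 0.071×5.5/1.98×log₁₀(222/115)
    = 0.19722 × 0.28566 = 0.05634 m

S_c ≈ 56.3 mm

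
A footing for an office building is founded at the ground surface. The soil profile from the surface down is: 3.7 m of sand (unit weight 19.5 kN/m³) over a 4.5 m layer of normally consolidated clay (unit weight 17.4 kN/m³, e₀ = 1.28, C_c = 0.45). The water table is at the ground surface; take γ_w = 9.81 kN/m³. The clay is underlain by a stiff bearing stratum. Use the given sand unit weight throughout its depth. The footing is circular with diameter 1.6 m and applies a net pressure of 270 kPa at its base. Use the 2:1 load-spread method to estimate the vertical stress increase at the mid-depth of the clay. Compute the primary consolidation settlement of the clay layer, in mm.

S_c ≈ 79.6 mm

Mid-depth of clay below the ground surface: z = 3.7 + 4.5/2 = 5.95 m.
Total vertical stress at mid-clay: σ_v = 19.5×3.7 + 17.4×2.25 = 111.3 kPa.
Pore pressure: u = 9.81×(5.95 − 0) = 58.37 kPa.
Initial effective stress: σ'_0 = σ_v − u = 111.3 − 58.37 = 52.93 kPa.
Stress increase at mid-clay by the 2:1 spreading method:
Δσ ≈ qD²/(D+z)² = 270×1.6²/(1.6+5.95)² = 12.126 kPa
Final effective stress: σ'_f = σ'_0 + Δσ = 52.93 + 12.126 = 65.056 kPa.
Normally consolidated clay, so the full stress increment lies on the virgin compression line:
S_c = C_c·H/(1+e₀)·log₁₀(σ'_f/σ'_0) = 0.45×4.5/(1+1.28)×log₁₀(65.056/52.93)
    = 0.88816 × 0.089585 = 0.07957 m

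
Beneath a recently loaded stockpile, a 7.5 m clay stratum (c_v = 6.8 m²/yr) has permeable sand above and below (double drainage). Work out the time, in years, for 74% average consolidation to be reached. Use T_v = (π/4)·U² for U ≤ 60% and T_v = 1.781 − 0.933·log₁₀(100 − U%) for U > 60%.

t ≈ 0.953 years

Drainage path length: H_d = H/2 = 3.75 m (double drainage).
U > 60%: T_v = 1.781 − 0.933·log₁₀(100 − 74) = 0.46083.
t = T_v·H_d²/c_v = 0.46083×3.75²/6.8 = 0.953 years.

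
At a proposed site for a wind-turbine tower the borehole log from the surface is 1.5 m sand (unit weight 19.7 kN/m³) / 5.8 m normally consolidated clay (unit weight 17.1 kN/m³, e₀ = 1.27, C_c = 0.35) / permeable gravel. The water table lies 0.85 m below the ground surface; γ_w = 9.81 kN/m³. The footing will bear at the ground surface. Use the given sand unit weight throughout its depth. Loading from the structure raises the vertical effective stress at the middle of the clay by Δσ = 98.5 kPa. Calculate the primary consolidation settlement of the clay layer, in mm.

S_c ≈ 454 mm

Mid-depth of clay below the ground surface: z = 1.5 + 5.8/2 = 4.4 m.
Total vertical stress at mid-clay: σ_v = 19.7×1.5 + 17.1×2.9 = 79.14 kPa.
Pore pressure: u = 9.81×(4.4 − 0.85) = 34.825 kPa.
Initial effective stress: σ'_0 = σ_v − u = 79.14 − 34.825 = 44.315 kPa.
Final effective stress: σ'_f = σ'_0 + Δσ = 44.315 + 98.5 = 142.81 kPa.
Normally consolidated clay, so the full stress increment lies on the virgin compression line:
S_c = C_c·H/(1+e₀)·log₁₀(σ'_f/σ'_0) = 0.35×5.8/(1+1.27)×log₁₀(142.81/44.315)
    = 0.89427 × 0.50821 = 0.4545 m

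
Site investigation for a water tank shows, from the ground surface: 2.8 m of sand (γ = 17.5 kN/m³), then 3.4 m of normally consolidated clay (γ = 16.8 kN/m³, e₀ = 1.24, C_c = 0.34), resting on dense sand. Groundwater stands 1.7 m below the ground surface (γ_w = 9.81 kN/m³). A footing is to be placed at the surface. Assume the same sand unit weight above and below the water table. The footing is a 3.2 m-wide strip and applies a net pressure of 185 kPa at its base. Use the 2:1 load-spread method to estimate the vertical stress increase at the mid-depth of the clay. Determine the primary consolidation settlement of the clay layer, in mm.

S_c ≈ 208 mm

Mid-depth of clay below the ground surface: z = 2.8 + 3.4/2 = 4.5 m.
Total vertical stress at mid-clay: σ_v = 17.5×2.8 + 16.8×1.7 = 77.56 kPa.
Pore pressure: u = 9.81×(4.5 − 1.7) = 27.468 kPa.
Initial effective stress: σ'_0 = σ_v − u = 77.56 − 27.468 = 50.092 kPa.
Stress increase at mid-clay by the 2:1 spreading method:
Δσ = qB/(B+z) = 185×3.2/(3.2+4.5) = 76.883 kPa
Final effective stress: σ'_f = σ'_0 + Δσ = 50.092 + 76.883 = 126.97 kPa.
Normally consolidated clay, so the full stress increment lies on the virgin compression line:
S_c = C_c·H/(1+e₀)·log₁₀(σ'_f/σ'_0) = 0.34×3.4/(1+1.24)×log₁₀(126.97/50.092)
    = 0.51607 × 0.40393 = 0.2085 m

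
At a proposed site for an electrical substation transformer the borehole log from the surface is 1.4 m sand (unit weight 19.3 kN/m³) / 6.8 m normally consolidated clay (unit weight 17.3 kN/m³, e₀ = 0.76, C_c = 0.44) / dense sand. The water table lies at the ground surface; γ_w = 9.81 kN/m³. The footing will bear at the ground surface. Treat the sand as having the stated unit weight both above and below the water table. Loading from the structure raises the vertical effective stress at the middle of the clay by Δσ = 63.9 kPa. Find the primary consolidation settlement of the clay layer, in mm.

S_c ≈ 719 mm

Mid-depth of clay below the ground surface: z = 1.4 + 6.8/2 = 4.8 m.
Total vertical stress at mid-clay: σ_v = 19.3×1.4 + 17.3×3.4 = 85.84 kPa.
Pore pressure: u = 9.81×(4.8 − 0) = 47.088 kPa.
Initial effective stress: σ'_0 = σ_v − u = 85.84 − 47.088 = 38.752 kPa.
Final effective stress: σ'_f = σ'_0 + Δσ = 38.752 + 63.9 = 102.65 kPa.
Normally consolidated clay, so the full stress increment lies on the virgin compression line:
S_c = C_c·H/(1+e₀)·log₁₀(σ'_f/σ'_0) = 0.44×6.8/(1+0.76)×log₁₀(102.65/38.752)
    = 1.7 × 0.42306 = 0.7192 m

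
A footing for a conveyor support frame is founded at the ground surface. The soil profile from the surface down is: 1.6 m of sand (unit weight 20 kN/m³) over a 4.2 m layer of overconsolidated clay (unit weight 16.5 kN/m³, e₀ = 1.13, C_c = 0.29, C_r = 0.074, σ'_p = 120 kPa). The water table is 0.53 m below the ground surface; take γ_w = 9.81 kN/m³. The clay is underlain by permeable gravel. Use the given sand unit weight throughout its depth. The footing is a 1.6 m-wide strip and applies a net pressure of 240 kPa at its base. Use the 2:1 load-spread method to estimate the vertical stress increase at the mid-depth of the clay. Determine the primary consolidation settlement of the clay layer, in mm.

Mid-depth of clay below the ground surface: z = 1.6 + 4.2/2 = 3.7 m.
Total vertical stress at mid-clay: σ_v = 20×1.6 + 16.5×2.1 = 66.65 kPa.
Pore pressure: u = 9.81×(3.7 − 0.53) = 31.098 kPa.
Initial effective stress: σ'_0 = σ_v − u = 66.65 − 31.098 = 35.552 kPa.
Stress increase at mid-clay by the 2:1 spreading method:
Δσ = qB/(B+z) = 240×1.6/(1.6+3.7) = 72.453 kPa
Final effective stress: σ'_f = 35.552 + 72.453 = 108 kPa.
σ'_f = 108 ≤ σ'_p = 120 kPa, so the clay remains overconsolidated and only the recompression index applies:
S_c = C_r·H/(1+e₀)·log₁₀(σ'_f/σ'_0) = 0.074×4.2/2.13×log₁₀(108/35.552)
    = 0.14591 × 0.48256 = 0.07041 m

S_c ≈ 70.4 mm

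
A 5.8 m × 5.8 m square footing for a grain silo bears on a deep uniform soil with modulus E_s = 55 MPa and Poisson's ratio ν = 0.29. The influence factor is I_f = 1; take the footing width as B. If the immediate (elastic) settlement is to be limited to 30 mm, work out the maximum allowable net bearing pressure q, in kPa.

q ≈ 311 kPa

E_s = 55 MPa = 55000 kPa.
S_e = q·B·(1−ν²)/E_s · I_f  ⇒  q = S_e·E_s / (B·(1−ν²)·I_f).
q = 0.03 × 55000 / (5.8 × 0.9159 × 1) = 310.6 kPa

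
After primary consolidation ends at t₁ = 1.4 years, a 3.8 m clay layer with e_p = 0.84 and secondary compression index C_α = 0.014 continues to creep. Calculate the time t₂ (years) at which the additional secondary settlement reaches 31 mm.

S_s = C_α·H/(1+e_p)·log₁₀(t₂/t₁) ⇒ log₁₀(t₂/t₁) = S_s·(1+e_p)/(C_α·H).
log₁₀(t₂/t₁) = 0.031 × (1+0.84) / (0.014×3.8) = 1.072
t₂ = t₁ × 10^1.072 = 1.4 × 11.81 = 16.53 years

t₂ ≈ 16.5 years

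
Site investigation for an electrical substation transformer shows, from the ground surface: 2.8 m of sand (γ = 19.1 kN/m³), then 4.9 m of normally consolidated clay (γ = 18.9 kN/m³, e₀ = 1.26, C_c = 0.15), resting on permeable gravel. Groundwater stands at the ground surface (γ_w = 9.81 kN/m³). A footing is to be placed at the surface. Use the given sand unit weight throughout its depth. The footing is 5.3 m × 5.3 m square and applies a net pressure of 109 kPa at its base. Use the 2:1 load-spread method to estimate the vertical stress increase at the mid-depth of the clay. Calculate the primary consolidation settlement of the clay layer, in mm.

S_c ≈ 63.7 mm

Mid-depth of clay below the ground surface: z = 2.8 + 4.9/2 = 5.25 m.
Total vertical stress at mid-clay: σ_v = 19.1×2.8 + 18.9×2.45 = 99.785 kPa.
Pore pressure: u = 9.81×(5.25 − 0) = 51.503 kPa.
Initial effective stress: σ'_0 = σ_v − u = 99.785 − 51.503 = 48.282 kPa.
Stress increase at mid-clay by the 2:1 spreading method:
Δσ = qBL/((B+z)(L+z)) = 109×5.3×5.3/((5.3+5.25)(5.3+5.25)) = 27.509 kPa
Final effective stress: σ'_f = σ'_0 + Δσ = 48.282 + 27.509 = 75.791 kPa.
Normally consolidated clay, so the full stress increment lies on the virgin compression line:
S_c = C_c·H/(1+e₀)·log₁₀(σ'_f/σ'_0) = 0.15×4.9/(1+1.26)×log₁₀(75.791/48.282)
    = 0.32522 × 0.19583 = 0.06369 m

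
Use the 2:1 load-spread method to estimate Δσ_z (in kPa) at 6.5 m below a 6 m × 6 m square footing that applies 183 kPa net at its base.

By the 2:1 method the load spreads at 1 horizontal : 2 vertical, so at depth z the loaded area has grown by z in each plan dimension:
Δσ = qBL/((B+z)(L+z)) = 183×6×6/((6+6.5)(6+6.5)) = 42.163 kPa

Δσ_z ≈ 42.2 kPa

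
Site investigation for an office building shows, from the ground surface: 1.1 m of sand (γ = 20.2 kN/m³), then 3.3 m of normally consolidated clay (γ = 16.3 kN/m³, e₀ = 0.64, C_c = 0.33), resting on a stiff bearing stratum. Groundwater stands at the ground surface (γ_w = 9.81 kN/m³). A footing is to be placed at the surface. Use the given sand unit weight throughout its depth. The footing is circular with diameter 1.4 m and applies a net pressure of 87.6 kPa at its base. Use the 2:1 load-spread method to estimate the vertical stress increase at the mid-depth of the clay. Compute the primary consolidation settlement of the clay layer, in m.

Mid-depth of clay below the ground surface: z = 1.1 + 3.3/2 = 2.75 m.
Total vertical stress at mid-clay: σ_v = 20.2×1.1 + 16.3×1.65 = 49.115 kPa.
Pore pressure: u = 9.81×(2.75 − 0) = 26.978 kPa.
Initial effective stress: σ'_0 = σ_v − u = 49.115 − 26.978 = 22.137 kPa.
Stress increase at mid-clay by the 2:1 spreading method:
Δσ ≈ qD²/(D+z)² = 87.6×1.4²/(1.4+2.75)² = 9.9693 kPa
Final effective stress: σ'_f = σ'_0 + Δσ = 22.137 + 9.9693 = 32.106 kPa.
Normally consolidated clay, so the full stress increment lies on the virgin compression line:
S_c = C_c·H/(1+e₀)·log₁₀(σ'_f/σ'_0) = 0.33×3.3/(1+0.64)×log₁₀(32.106/22.137)
    = 0.66402 × 0.16147 = 0.1072 m

S_c ≈ 0.107 m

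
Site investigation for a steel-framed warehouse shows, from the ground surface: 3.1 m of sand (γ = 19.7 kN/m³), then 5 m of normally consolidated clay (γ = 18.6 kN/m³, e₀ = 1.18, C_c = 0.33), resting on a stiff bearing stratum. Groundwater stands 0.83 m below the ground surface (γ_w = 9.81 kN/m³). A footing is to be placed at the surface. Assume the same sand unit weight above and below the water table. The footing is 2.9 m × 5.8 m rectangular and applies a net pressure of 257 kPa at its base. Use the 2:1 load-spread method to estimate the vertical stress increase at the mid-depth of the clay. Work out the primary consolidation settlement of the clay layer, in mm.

Mid-depth of clay below the ground surface: z = 3.1 + 5/2 = 5.6 m.
Total vertical stress at mid-clay: σ_v = 19.7×3.1 + 18.6×2.5 = 107.57 kPa.
Pore pressure: u = 9.81×(5.6 − 0.83) = 46.794 kPa.
Initial effective stress: σ'_0 = σ_v − u = 107.57 − 46.794 = 60.776 kPa.
Stress increase at mid-clay by the 2:1 spreading method:
Δσ = qBL/((B+z)(L+z)) = 257×2.9×5.8/((2.9+5.6)(5.8+5.6)) = 44.61 kPa
Final effective stress: σ'_f = σ'_0 + Δσ = 60.776 + 44.61 = 105.39 kPa.
Normally consolidated clay, so the full stress increment lies on the virgin compression line:
S_c = C_c·H/(1+e₀)·log₁₀(σ'_f/σ'_0) = 0.33×5/(1+1.18)×log₁₀(105.39/60.776)
    = 0.75688 × 0.23907 = 0.1809 m

S_c ≈ 181 mm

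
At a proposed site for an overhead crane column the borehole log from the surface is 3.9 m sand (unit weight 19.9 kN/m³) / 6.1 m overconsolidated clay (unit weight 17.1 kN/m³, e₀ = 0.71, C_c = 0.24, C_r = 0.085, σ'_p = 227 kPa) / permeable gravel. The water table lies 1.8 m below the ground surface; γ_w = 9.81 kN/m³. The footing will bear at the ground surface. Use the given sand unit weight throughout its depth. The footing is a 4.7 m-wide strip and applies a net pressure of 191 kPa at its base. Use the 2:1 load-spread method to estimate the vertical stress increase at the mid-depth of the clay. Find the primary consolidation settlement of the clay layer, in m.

S_c ≈ 0.0895 m

Mid-depth of clay below the ground surface: z = 3.9 + 6.1/2 = 6.95 m.
Total vertical stress at mid-clay: σ_v = 19.9×3.9 + 17.1×3.05 = 129.76 kPa.
Pore pressure: u = 9.81×(6.95 − 1.8) = 50.522 kPa.
Initial effective stress: σ'_0 = σ_v − u = 129.76 − 50.522 = 79.238 kPa.
Stress increase at mid-clay by the 2:1 spreading method:
Δσ = qB/(B+z) = 191×4.7/(4.7+6.95) = 77.056 kPa
Final effective stress: σ'_f = 79.238 + 77.056 = 156.29 kPa.
σ'_f = 156.29 ≤ σ'_p = 227 kPa, so the clay remains overconsolidated and only the recompression index applies:
S_c = C_r·H/(1+e₀)·log₁₀(σ'_f/σ'_0) = 0.085×6.1/1.71×log₁₀(156.29/79.238)
    = 0.30322 × 0.295 = 0.08945 m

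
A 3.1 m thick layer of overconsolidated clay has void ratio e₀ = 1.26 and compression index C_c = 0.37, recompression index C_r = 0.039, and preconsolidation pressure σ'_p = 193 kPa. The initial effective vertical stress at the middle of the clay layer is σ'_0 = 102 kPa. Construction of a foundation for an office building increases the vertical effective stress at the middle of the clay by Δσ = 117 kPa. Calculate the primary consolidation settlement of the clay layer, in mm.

Final effective stress: σ'_f = 102 + 117 = 219 kPa.
σ'_f = 219 > σ'_p = 193 kPa, so the stress path crosses the preconsolidation pressure — recompression up to σ'_p, then virgin compression beyond:
S_c = H/(1+e₀)·[C_r·log₁₀(σ'_p/σ'_0) + C_c·log₁₀(σ'_f/σ'_p)]
    = 3.1/2.26 × [0.039×log₁₀(193/102) + 0.37×log₁₀(219/193)]
    = 1.3717 × [0.010801 + 0.020308] = 0.04267 m

S_c ≈ 42.7 mm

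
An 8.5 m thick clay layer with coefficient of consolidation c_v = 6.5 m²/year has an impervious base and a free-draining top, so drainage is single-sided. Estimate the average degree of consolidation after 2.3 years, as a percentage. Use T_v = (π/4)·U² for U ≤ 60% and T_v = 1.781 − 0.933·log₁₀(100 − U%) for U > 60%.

U ≈ 51.3 %

Drainage path length: H_d = H = 8.5 m (single drainage).
T_v = c_v·t/H_d² = 6.5×2.3/8.5² = 0.20692.
T_v = 0.20692 corresponds to the U ≤ 60% branch:
U = √(4T_v/π) = 0.5133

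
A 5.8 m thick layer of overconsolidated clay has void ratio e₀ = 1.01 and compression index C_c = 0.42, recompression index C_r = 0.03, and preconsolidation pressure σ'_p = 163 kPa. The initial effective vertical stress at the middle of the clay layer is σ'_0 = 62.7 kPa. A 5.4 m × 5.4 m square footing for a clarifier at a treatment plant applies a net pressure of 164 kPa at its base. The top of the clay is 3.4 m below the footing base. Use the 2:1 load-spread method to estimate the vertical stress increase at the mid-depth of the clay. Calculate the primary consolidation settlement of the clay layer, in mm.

Mid-depth of clay below the footing base: z = 3.4 + 5.8/2 = 6.3 m.
Stress increase at mid-clay by the 2:1 spreading method:
Δσ = qBL/((B+z)(L+z)) = 164×5.4×5.4/((5.4+6.3)(5.4+6.3)) = 34.935 kPa
Final effective stress: σ'_f = 62.7 + 34.935 = 97.635 kPa.
σ'_f = 97.635 ≤ σ'_p = 163 kPa, so the clay remains overconsolidated and only the recompression index applies:
S_c = C_r·H/(1+e₀)·log₁₀(σ'_f/σ'_0) = 0.03×5.8/2.01×log₁₀(97.635/62.7)
    = 0.086568 × 0.19234 = 0.01665 m

S_c ≈ 16.7 mm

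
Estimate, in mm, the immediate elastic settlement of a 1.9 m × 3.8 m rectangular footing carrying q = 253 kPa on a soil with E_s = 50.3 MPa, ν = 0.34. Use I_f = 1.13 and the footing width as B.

Immediate (elastic) settlement: S_e = q·B·(1−ν²)/E_s · I_f.
E_s = 50.3 MPa = 50300 kPa.
S_e = 253 × 1.9 × (1 − 0.34²) / 50300 × 1.13
    = 253 × 1.9 × 0.8844 / 50300 × 1.13
    = 0.009551 m = 9.551 mm

S_e ≈ 9.55 mm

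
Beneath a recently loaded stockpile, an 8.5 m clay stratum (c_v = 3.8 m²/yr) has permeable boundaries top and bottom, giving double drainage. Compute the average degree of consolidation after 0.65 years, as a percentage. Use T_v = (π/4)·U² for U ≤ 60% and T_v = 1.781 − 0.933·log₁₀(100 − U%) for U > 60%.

Drainage path length: H_d = H/2 = 4.25 m (double drainage).
T_v = c_v·t/H_d² = 3.8×0.65/4.25² = 0.13675.
T_v = 0.13675 corresponds to the U ≤ 60% branch:
U = √(4T_v/π) = 0.4173

U ≈ 41.7 %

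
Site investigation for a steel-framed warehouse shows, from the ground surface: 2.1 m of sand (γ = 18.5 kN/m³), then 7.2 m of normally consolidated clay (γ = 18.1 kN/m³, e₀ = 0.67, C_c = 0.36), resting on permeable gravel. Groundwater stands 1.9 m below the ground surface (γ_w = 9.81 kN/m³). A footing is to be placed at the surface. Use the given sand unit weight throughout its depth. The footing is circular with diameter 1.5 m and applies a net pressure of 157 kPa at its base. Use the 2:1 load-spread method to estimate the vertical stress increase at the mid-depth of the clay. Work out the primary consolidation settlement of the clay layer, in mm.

S_c ≈ 65.5 mm

Mid-depth of clay below the ground surface: z = 2.1 + 7.2/2 = 5.7 m.
Total vertical stress at mid-clay: σ_v = 18.5×2.1 + 18.1×3.6 = 104.01 kPa.
Pore pressure: u = 9.81×(5.7 − 1.9) = 37.278 kPa.
Initial effective stress: σ'_0 = σ_v − u = 104.01 − 37.278 = 66.732 kPa.
Stress increase at mid-clay by the 2:1 spreading method:
Δσ ≈ qD²/(D+z)² = 157×1.5²/(1.5+5.7)² = 6.8142 kPa
Final effective stress: σ'_f = σ'_0 + Δσ = 66.732 + 6.8142 = 73.546 kPa.
Normally consolidated clay, so the full stress increment lies on the virgin compression line:
S_c = C_c·H/(1+e₀)·log₁₀(σ'_f/σ'_0) = 0.36×7.2/(1+0.67)×log₁₀(73.546/66.732)
    = 1.5521 × 0.042225 = 0.06554 m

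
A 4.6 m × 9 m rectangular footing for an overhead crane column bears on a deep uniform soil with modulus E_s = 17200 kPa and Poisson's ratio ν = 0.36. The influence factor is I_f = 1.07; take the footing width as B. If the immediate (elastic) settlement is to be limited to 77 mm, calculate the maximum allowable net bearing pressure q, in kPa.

q ≈ 309 kPa

S_e = q·B·(1−ν²)/E_s · I_f  ⇒  q = S_e·E_s / (B·(1−ν²)·I_f).
q = 0.077 × 17200 / (4.6 × 0.8704 × 1.07) = 309.1 kPa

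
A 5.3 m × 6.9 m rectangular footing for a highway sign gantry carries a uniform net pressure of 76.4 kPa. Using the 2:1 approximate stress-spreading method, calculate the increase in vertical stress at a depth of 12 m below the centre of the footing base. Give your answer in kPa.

By the 2:1 method the load spreads at 1 horizontal : 2 vertical, so at depth z the loaded area has grown by z in each plan dimension:
Δσ = qBL/((B+z)(L+z)) = 76.4×5.3×6.9/((5.3+12)(6.9+12)) = 8.545 kPa

Δσ_z ≈ 8.54 kPa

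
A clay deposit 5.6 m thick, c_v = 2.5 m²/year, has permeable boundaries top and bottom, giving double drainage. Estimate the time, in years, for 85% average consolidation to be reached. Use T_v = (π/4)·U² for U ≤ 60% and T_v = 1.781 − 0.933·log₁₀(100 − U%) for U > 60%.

t ≈ 2.14 years

Drainage path length: H_d = H/2 = 2.8 m (double drainage).
U > 60%: T_v = 1.781 − 0.933·log₁₀(100 − 85) = 0.68371.
t = T_v·H_d²/c_v = 0.68371×2.8²/2.5 = 2.144 years.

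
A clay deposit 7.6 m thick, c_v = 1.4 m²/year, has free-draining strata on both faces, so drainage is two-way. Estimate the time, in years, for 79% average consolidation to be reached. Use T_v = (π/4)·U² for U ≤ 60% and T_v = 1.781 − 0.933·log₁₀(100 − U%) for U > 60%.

t ≈ 5.65 years

Drainage path length: H_d = H/2 = 3.8 m (double drainage).
U > 60%: T_v = 1.781 − 0.933·log₁₀(100 − 79) = 0.54737.
t = T_v·H_d²/c_v = 0.54737×3.8²/1.4 = 5.646 years.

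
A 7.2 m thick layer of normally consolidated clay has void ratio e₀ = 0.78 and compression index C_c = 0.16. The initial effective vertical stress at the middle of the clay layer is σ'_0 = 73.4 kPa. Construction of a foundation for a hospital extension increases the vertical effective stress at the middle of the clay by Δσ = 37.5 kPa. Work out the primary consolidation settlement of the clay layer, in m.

Final effective stress: σ'_f = σ'_0 + Δσ = 73.4 + 37.5 = 110.9 kPa.
Normally consolidated clay, so the full stress increment lies on the virgin compression line:
S_c = C_c·H/(1+e₀)·log₁₀(σ'_f/σ'_0) = 0.16×7.2/(1+0.78)×log₁₀(110.9/73.4)
    = 0.64719 × 0.17924 = 0.116 m

S_c ≈ 0.116 m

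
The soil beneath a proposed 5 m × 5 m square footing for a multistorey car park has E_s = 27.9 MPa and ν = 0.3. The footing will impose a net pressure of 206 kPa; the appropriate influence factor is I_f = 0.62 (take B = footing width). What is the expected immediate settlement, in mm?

S_e ≈ 20.8 mm

Immediate (elastic) settlement: S_e = q·B·(1−ν²)/E_s · I_f.
E_s = 27.9 MPa = 27900 kPa.
S_e = 206 × 5 × (1 − 0.3²) / 27900 × 0.62
    = 206 × 5 × 0.91 / 27900 × 0.62
    = 0.02083 m = 20.83 mm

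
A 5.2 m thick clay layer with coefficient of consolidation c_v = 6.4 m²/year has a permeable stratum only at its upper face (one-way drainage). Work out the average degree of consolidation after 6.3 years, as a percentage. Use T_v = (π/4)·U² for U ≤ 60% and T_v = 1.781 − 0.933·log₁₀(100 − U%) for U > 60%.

Drainage path length: H_d = H = 5.2 m (single drainage).
T_v = c_v·t/H_d² = 6.4×6.3/5.2² = 1.4911.
T_v = 1.4911 corresponds to the U > 60% branch:
U = 1 − 10^((1.781 − T_v)/0.933)/100 = 0.9795

U ≈ 98 %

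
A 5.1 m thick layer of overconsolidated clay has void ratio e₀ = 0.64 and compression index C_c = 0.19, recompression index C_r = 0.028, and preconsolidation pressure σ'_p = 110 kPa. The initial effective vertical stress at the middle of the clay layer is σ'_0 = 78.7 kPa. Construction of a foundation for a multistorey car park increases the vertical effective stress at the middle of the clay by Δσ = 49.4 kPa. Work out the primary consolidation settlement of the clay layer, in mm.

Final effective stress: σ'_f = 78.7 + 49.4 = 128.1 kPa.
σ'_f = 128.1 > σ'_p = 110 kPa, so the stress path crosses the preconsolidation pressure — recompression up to σ'_p, then virgin compression beyond:
S_c = H/(1+e₀)·[C_r·log₁₀(σ'_p/σ'_0) + C_c·log₁₀(σ'_f/σ'_p)]
    = 5.1/1.64 × [0.028×log₁₀(110/78.7) + 0.19×log₁₀(128.1/110)]
    = 3.1098 × [0.0040717 + 0.01257] = 0.05175 m

S_c ≈ 51.8 mm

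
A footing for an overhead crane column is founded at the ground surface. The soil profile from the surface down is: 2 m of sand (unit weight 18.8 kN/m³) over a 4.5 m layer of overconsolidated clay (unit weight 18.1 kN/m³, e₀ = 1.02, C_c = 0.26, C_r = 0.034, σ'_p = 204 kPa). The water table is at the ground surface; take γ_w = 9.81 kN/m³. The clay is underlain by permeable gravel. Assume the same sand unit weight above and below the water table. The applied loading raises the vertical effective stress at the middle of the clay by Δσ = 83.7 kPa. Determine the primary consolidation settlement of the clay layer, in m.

S_c ≈ 0.0391 m

Mid-depth of clay below the ground surface: z = 2 + 4.5/2 = 4.25 m.
Total vertical stress at mid-clay: σ_v = 18.8×2 + 18.1×2.25 = 78.325 kPa.
Pore pressure: u = 9.81×(4.25 − 0) = 41.693 kPa.
Initial effective stress: σ'_0 = σ_v − u = 78.325 − 41.693 = 36.632 kPa.
Final effective stress: σ'_f = 36.632 + 83.7 = 120.33 kPa.
σ'_f = 120.33 ≤ σ'_p = 204 kPa, so the clay remains overconsolidated and only the recompression index applies:
S_c = C_r·H/(1+e₀)·log₁₀(σ'_f/σ'_0) = 0.034×4.5/2.02×log₁₀(120.33/36.632)
    = 0.075742 × 0.51651 = 0.03912 m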